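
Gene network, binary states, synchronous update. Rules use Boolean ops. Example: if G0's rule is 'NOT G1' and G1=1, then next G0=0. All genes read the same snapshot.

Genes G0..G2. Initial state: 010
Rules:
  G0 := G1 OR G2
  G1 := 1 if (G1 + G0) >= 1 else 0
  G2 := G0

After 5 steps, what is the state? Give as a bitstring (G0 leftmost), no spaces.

Step 1: G0=G1|G2=1|0=1 G1=(1+0>=1)=1 G2=G0=0 -> 110
Step 2: G0=G1|G2=1|0=1 G1=(1+1>=1)=1 G2=G0=1 -> 111
Step 3: G0=G1|G2=1|1=1 G1=(1+1>=1)=1 G2=G0=1 -> 111
Step 4: G0=G1|G2=1|1=1 G1=(1+1>=1)=1 G2=G0=1 -> 111
Step 5: G0=G1|G2=1|1=1 G1=(1+1>=1)=1 G2=G0=1 -> 111

111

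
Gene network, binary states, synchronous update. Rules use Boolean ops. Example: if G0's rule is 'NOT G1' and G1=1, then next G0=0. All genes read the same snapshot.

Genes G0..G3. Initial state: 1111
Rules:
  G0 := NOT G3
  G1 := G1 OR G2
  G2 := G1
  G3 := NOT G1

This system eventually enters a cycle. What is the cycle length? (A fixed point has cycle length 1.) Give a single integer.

Step 0: 1111
Step 1: G0=NOT G3=NOT 1=0 G1=G1|G2=1|1=1 G2=G1=1 G3=NOT G1=NOT 1=0 -> 0110
Step 2: G0=NOT G3=NOT 0=1 G1=G1|G2=1|1=1 G2=G1=1 G3=NOT G1=NOT 1=0 -> 1110
Step 3: G0=NOT G3=NOT 0=1 G1=G1|G2=1|1=1 G2=G1=1 G3=NOT G1=NOT 1=0 -> 1110
State from step 3 equals state from step 2 -> cycle length 1

Answer: 1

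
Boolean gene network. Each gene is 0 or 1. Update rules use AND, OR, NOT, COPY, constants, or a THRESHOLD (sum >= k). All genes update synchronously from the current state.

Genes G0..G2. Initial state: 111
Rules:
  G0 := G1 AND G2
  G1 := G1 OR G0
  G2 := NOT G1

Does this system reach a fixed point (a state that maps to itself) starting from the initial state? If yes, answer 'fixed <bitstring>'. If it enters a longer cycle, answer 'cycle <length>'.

Answer: fixed 010

Derivation:
Step 0: 111
Step 1: G0=G1&G2=1&1=1 G1=G1|G0=1|1=1 G2=NOT G1=NOT 1=0 -> 110
Step 2: G0=G1&G2=1&0=0 G1=G1|G0=1|1=1 G2=NOT G1=NOT 1=0 -> 010
Step 3: G0=G1&G2=1&0=0 G1=G1|G0=1|0=1 G2=NOT G1=NOT 1=0 -> 010
Fixed point reached at step 2: 010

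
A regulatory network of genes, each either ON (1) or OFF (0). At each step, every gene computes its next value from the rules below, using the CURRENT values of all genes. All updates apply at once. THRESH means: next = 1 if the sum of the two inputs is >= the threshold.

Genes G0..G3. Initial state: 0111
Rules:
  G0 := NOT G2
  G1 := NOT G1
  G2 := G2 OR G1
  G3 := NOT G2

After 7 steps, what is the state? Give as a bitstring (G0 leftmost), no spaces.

Step 1: G0=NOT G2=NOT 1=0 G1=NOT G1=NOT 1=0 G2=G2|G1=1|1=1 G3=NOT G2=NOT 1=0 -> 0010
Step 2: G0=NOT G2=NOT 1=0 G1=NOT G1=NOT 0=1 G2=G2|G1=1|0=1 G3=NOT G2=NOT 1=0 -> 0110
Step 3: G0=NOT G2=NOT 1=0 G1=NOT G1=NOT 1=0 G2=G2|G1=1|1=1 G3=NOT G2=NOT 1=0 -> 0010
Step 4: G0=NOT G2=NOT 1=0 G1=NOT G1=NOT 0=1 G2=G2|G1=1|0=1 G3=NOT G2=NOT 1=0 -> 0110
Step 5: G0=NOT G2=NOT 1=0 G1=NOT G1=NOT 1=0 G2=G2|G1=1|1=1 G3=NOT G2=NOT 1=0 -> 0010
Step 6: G0=NOT G2=NOT 1=0 G1=NOT G1=NOT 0=1 G2=G2|G1=1|0=1 G3=NOT G2=NOT 1=0 -> 0110
Step 7: G0=NOT G2=NOT 1=0 G1=NOT G1=NOT 1=0 G2=G2|G1=1|1=1 G3=NOT G2=NOT 1=0 -> 0010

0010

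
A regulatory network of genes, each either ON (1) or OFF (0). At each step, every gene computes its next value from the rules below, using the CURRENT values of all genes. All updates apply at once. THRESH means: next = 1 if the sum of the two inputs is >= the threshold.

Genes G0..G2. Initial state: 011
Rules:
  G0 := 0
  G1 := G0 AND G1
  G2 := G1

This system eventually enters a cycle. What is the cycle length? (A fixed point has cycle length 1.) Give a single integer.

Step 0: 011
Step 1: G0=0(const) G1=G0&G1=0&1=0 G2=G1=1 -> 001
Step 2: G0=0(const) G1=G0&G1=0&0=0 G2=G1=0 -> 000
Step 3: G0=0(const) G1=G0&G1=0&0=0 G2=G1=0 -> 000
State from step 3 equals state from step 2 -> cycle length 1

Answer: 1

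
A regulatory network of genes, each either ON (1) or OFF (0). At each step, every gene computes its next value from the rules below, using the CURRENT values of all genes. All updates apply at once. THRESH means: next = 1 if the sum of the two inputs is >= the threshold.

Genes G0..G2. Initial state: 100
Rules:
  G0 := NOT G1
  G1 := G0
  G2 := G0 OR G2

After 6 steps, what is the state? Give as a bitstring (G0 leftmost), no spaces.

Step 1: G0=NOT G1=NOT 0=1 G1=G0=1 G2=G0|G2=1|0=1 -> 111
Step 2: G0=NOT G1=NOT 1=0 G1=G0=1 G2=G0|G2=1|1=1 -> 011
Step 3: G0=NOT G1=NOT 1=0 G1=G0=0 G2=G0|G2=0|1=1 -> 001
Step 4: G0=NOT G1=NOT 0=1 G1=G0=0 G2=G0|G2=0|1=1 -> 101
Step 5: G0=NOT G1=NOT 0=1 G1=G0=1 G2=G0|G2=1|1=1 -> 111
Step 6: G0=NOT G1=NOT 1=0 G1=G0=1 G2=G0|G2=1|1=1 -> 011

011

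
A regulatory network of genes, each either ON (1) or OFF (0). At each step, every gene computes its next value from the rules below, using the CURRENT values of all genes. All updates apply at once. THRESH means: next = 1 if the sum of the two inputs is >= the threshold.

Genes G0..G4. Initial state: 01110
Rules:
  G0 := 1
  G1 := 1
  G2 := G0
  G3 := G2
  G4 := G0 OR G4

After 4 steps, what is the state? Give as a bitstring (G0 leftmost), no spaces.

Step 1: G0=1(const) G1=1(const) G2=G0=0 G3=G2=1 G4=G0|G4=0|0=0 -> 11010
Step 2: G0=1(const) G1=1(const) G2=G0=1 G3=G2=0 G4=G0|G4=1|0=1 -> 11101
Step 3: G0=1(const) G1=1(const) G2=G0=1 G3=G2=1 G4=G0|G4=1|1=1 -> 11111
Step 4: G0=1(const) G1=1(const) G2=G0=1 G3=G2=1 G4=G0|G4=1|1=1 -> 11111

11111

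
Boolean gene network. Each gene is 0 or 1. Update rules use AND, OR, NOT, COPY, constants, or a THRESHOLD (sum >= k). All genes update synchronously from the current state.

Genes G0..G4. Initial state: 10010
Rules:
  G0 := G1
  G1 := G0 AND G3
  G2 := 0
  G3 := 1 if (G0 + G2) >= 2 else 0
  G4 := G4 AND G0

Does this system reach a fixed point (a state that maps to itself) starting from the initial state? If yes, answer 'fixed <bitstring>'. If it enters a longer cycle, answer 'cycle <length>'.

Answer: fixed 00000

Derivation:
Step 0: 10010
Step 1: G0=G1=0 G1=G0&G3=1&1=1 G2=0(const) G3=(1+0>=2)=0 G4=G4&G0=0&1=0 -> 01000
Step 2: G0=G1=1 G1=G0&G3=0&0=0 G2=0(const) G3=(0+0>=2)=0 G4=G4&G0=0&0=0 -> 10000
Step 3: G0=G1=0 G1=G0&G3=1&0=0 G2=0(const) G3=(1+0>=2)=0 G4=G4&G0=0&1=0 -> 00000
Step 4: G0=G1=0 G1=G0&G3=0&0=0 G2=0(const) G3=(0+0>=2)=0 G4=G4&G0=0&0=0 -> 00000
Fixed point reached at step 3: 00000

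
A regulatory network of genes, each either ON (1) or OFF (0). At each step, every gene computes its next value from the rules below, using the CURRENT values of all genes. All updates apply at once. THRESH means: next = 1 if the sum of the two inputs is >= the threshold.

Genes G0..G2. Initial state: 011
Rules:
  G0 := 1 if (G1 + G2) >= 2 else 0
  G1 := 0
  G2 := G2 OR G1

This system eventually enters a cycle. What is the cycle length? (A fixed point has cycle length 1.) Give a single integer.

Answer: 1

Derivation:
Step 0: 011
Step 1: G0=(1+1>=2)=1 G1=0(const) G2=G2|G1=1|1=1 -> 101
Step 2: G0=(0+1>=2)=0 G1=0(const) G2=G2|G1=1|0=1 -> 001
Step 3: G0=(0+1>=2)=0 G1=0(const) G2=G2|G1=1|0=1 -> 001
State from step 3 equals state from step 2 -> cycle length 1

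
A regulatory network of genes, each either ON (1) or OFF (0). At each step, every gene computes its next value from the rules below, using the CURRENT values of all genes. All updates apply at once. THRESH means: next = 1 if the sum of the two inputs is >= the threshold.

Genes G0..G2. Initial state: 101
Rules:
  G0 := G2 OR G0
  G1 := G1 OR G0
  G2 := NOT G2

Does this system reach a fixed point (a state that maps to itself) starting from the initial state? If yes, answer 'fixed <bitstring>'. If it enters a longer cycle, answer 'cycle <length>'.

Step 0: 101
Step 1: G0=G2|G0=1|1=1 G1=G1|G0=0|1=1 G2=NOT G2=NOT 1=0 -> 110
Step 2: G0=G2|G0=0|1=1 G1=G1|G0=1|1=1 G2=NOT G2=NOT 0=1 -> 111
Step 3: G0=G2|G0=1|1=1 G1=G1|G0=1|1=1 G2=NOT G2=NOT 1=0 -> 110
Cycle of length 2 starting at step 1 -> no fixed point

Answer: cycle 2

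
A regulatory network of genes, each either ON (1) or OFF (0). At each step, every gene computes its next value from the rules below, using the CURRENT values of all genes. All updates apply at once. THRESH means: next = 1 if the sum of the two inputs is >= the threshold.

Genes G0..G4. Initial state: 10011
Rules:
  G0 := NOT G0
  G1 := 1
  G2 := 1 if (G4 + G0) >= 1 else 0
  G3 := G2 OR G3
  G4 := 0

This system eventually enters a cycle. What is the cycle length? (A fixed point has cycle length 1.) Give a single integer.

Step 0: 10011
Step 1: G0=NOT G0=NOT 1=0 G1=1(const) G2=(1+1>=1)=1 G3=G2|G3=0|1=1 G4=0(const) -> 01110
Step 2: G0=NOT G0=NOT 0=1 G1=1(const) G2=(0+0>=1)=0 G3=G2|G3=1|1=1 G4=0(const) -> 11010
Step 3: G0=NOT G0=NOT 1=0 G1=1(const) G2=(0+1>=1)=1 G3=G2|G3=0|1=1 G4=0(const) -> 01110
State from step 3 equals state from step 1 -> cycle length 2

Answer: 2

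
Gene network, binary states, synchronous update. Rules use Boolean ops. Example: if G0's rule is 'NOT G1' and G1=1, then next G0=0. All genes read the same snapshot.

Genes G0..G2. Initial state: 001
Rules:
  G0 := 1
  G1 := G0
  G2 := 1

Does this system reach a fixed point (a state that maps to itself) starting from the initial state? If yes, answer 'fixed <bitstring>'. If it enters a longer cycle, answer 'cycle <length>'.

Answer: fixed 111

Derivation:
Step 0: 001
Step 1: G0=1(const) G1=G0=0 G2=1(const) -> 101
Step 2: G0=1(const) G1=G0=1 G2=1(const) -> 111
Step 3: G0=1(const) G1=G0=1 G2=1(const) -> 111
Fixed point reached at step 2: 111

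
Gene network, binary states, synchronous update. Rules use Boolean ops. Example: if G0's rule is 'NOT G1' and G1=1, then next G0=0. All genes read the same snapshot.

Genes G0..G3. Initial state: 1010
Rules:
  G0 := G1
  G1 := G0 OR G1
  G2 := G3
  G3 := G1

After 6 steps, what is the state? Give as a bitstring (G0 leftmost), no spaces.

Step 1: G0=G1=0 G1=G0|G1=1|0=1 G2=G3=0 G3=G1=0 -> 0100
Step 2: G0=G1=1 G1=G0|G1=0|1=1 G2=G3=0 G3=G1=1 -> 1101
Step 3: G0=G1=1 G1=G0|G1=1|1=1 G2=G3=1 G3=G1=1 -> 1111
Step 4: G0=G1=1 G1=G0|G1=1|1=1 G2=G3=1 G3=G1=1 -> 1111
Step 5: G0=G1=1 G1=G0|G1=1|1=1 G2=G3=1 G3=G1=1 -> 1111
Step 6: G0=G1=1 G1=G0|G1=1|1=1 G2=G3=1 G3=G1=1 -> 1111

1111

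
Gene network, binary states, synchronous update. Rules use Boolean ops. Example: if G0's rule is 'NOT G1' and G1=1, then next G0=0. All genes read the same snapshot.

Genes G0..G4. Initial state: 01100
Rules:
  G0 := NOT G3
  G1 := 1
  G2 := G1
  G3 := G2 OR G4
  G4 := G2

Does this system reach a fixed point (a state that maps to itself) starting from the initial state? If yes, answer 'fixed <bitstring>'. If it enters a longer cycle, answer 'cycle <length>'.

Step 0: 01100
Step 1: G0=NOT G3=NOT 0=1 G1=1(const) G2=G1=1 G3=G2|G4=1|0=1 G4=G2=1 -> 11111
Step 2: G0=NOT G3=NOT 1=0 G1=1(const) G2=G1=1 G3=G2|G4=1|1=1 G4=G2=1 -> 01111
Step 3: G0=NOT G3=NOT 1=0 G1=1(const) G2=G1=1 G3=G2|G4=1|1=1 G4=G2=1 -> 01111
Fixed point reached at step 2: 01111

Answer: fixed 01111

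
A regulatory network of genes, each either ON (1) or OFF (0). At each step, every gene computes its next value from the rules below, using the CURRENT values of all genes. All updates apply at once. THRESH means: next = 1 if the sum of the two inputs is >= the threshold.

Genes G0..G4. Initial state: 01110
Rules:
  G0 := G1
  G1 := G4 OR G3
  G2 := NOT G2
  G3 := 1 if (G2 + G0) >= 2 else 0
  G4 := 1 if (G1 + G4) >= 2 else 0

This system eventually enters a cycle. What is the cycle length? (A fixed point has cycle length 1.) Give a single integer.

Step 0: 01110
Step 1: G0=G1=1 G1=G4|G3=0|1=1 G2=NOT G2=NOT 1=0 G3=(1+0>=2)=0 G4=(1+0>=2)=0 -> 11000
Step 2: G0=G1=1 G1=G4|G3=0|0=0 G2=NOT G2=NOT 0=1 G3=(0+1>=2)=0 G4=(1+0>=2)=0 -> 10100
Step 3: G0=G1=0 G1=G4|G3=0|0=0 G2=NOT G2=NOT 1=0 G3=(1+1>=2)=1 G4=(0+0>=2)=0 -> 00010
Step 4: G0=G1=0 G1=G4|G3=0|1=1 G2=NOT G2=NOT 0=1 G3=(0+0>=2)=0 G4=(0+0>=2)=0 -> 01100
Step 5: G0=G1=1 G1=G4|G3=0|0=0 G2=NOT G2=NOT 1=0 G3=(1+0>=2)=0 G4=(1+0>=2)=0 -> 10000
Step 6: G0=G1=0 G1=G4|G3=0|0=0 G2=NOT G2=NOT 0=1 G3=(0+1>=2)=0 G4=(0+0>=2)=0 -> 00100
Step 7: G0=G1=0 G1=G4|G3=0|0=0 G2=NOT G2=NOT 1=0 G3=(1+0>=2)=0 G4=(0+0>=2)=0 -> 00000
Step 8: G0=G1=0 G1=G4|G3=0|0=0 G2=NOT G2=NOT 0=1 G3=(0+0>=2)=0 G4=(0+0>=2)=0 -> 00100
State from step 8 equals state from step 6 -> cycle length 2

Answer: 2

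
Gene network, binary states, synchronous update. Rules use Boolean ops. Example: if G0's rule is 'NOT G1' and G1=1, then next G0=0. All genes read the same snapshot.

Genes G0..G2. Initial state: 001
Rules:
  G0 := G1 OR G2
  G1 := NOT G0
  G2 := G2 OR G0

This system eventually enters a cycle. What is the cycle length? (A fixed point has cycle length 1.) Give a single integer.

Step 0: 001
Step 1: G0=G1|G2=0|1=1 G1=NOT G0=NOT 0=1 G2=G2|G0=1|0=1 -> 111
Step 2: G0=G1|G2=1|1=1 G1=NOT G0=NOT 1=0 G2=G2|G0=1|1=1 -> 101
Step 3: G0=G1|G2=0|1=1 G1=NOT G0=NOT 1=0 G2=G2|G0=1|1=1 -> 101
State from step 3 equals state from step 2 -> cycle length 1

Answer: 1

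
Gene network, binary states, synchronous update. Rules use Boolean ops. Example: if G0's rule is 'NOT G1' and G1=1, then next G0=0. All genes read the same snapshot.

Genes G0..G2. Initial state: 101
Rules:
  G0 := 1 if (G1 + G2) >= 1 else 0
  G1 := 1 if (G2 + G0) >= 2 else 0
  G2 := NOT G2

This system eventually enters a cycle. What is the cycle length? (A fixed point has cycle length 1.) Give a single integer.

Answer: 2

Derivation:
Step 0: 101
Step 1: G0=(0+1>=1)=1 G1=(1+1>=2)=1 G2=NOT G2=NOT 1=0 -> 110
Step 2: G0=(1+0>=1)=1 G1=(0+1>=2)=0 G2=NOT G2=NOT 0=1 -> 101
State from step 2 equals state from step 0 -> cycle length 2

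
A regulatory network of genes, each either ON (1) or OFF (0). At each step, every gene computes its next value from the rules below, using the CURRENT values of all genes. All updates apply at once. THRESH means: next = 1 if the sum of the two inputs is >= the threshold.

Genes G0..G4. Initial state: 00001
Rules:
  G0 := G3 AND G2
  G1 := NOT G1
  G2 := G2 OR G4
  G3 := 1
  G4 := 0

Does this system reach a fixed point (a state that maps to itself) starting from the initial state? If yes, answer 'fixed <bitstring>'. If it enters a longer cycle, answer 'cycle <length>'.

Step 0: 00001
Step 1: G0=G3&G2=0&0=0 G1=NOT G1=NOT 0=1 G2=G2|G4=0|1=1 G3=1(const) G4=0(const) -> 01110
Step 2: G0=G3&G2=1&1=1 G1=NOT G1=NOT 1=0 G2=G2|G4=1|0=1 G3=1(const) G4=0(const) -> 10110
Step 3: G0=G3&G2=1&1=1 G1=NOT G1=NOT 0=1 G2=G2|G4=1|0=1 G3=1(const) G4=0(const) -> 11110
Step 4: G0=G3&G2=1&1=1 G1=NOT G1=NOT 1=0 G2=G2|G4=1|0=1 G3=1(const) G4=0(const) -> 10110
Cycle of length 2 starting at step 2 -> no fixed point

Answer: cycle 2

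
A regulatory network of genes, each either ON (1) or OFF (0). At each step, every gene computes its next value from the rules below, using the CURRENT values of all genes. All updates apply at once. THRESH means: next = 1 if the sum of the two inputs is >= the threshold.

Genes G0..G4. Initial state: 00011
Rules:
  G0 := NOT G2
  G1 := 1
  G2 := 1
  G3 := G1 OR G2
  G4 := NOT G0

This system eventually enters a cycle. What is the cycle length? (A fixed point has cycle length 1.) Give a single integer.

Step 0: 00011
Step 1: G0=NOT G2=NOT 0=1 G1=1(const) G2=1(const) G3=G1|G2=0|0=0 G4=NOT G0=NOT 0=1 -> 11101
Step 2: G0=NOT G2=NOT 1=0 G1=1(const) G2=1(const) G3=G1|G2=1|1=1 G4=NOT G0=NOT 1=0 -> 01110
Step 3: G0=NOT G2=NOT 1=0 G1=1(const) G2=1(const) G3=G1|G2=1|1=1 G4=NOT G0=NOT 0=1 -> 01111
Step 4: G0=NOT G2=NOT 1=0 G1=1(const) G2=1(const) G3=G1|G2=1|1=1 G4=NOT G0=NOT 0=1 -> 01111
State from step 4 equals state from step 3 -> cycle length 1

Answer: 1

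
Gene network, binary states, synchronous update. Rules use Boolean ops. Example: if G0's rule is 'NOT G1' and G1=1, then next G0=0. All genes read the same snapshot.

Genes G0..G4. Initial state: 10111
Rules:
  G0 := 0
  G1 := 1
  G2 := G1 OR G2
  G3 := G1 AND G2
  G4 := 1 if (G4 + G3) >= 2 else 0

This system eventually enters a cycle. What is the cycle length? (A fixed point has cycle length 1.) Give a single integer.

Answer: 1

Derivation:
Step 0: 10111
Step 1: G0=0(const) G1=1(const) G2=G1|G2=0|1=1 G3=G1&G2=0&1=0 G4=(1+1>=2)=1 -> 01101
Step 2: G0=0(const) G1=1(const) G2=G1|G2=1|1=1 G3=G1&G2=1&1=1 G4=(1+0>=2)=0 -> 01110
Step 3: G0=0(const) G1=1(const) G2=G1|G2=1|1=1 G3=G1&G2=1&1=1 G4=(0+1>=2)=0 -> 01110
State from step 3 equals state from step 2 -> cycle length 1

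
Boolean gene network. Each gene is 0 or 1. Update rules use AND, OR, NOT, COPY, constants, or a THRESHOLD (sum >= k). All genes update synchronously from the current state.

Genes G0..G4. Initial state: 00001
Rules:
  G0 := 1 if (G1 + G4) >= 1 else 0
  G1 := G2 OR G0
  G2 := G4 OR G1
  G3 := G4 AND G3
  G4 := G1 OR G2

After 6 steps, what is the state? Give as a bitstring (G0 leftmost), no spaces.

Step 1: G0=(0+1>=1)=1 G1=G2|G0=0|0=0 G2=G4|G1=1|0=1 G3=G4&G3=1&0=0 G4=G1|G2=0|0=0 -> 10100
Step 2: G0=(0+0>=1)=0 G1=G2|G0=1|1=1 G2=G4|G1=0|0=0 G3=G4&G3=0&0=0 G4=G1|G2=0|1=1 -> 01001
Step 3: G0=(1+1>=1)=1 G1=G2|G0=0|0=0 G2=G4|G1=1|1=1 G3=G4&G3=1&0=0 G4=G1|G2=1|0=1 -> 10101
Step 4: G0=(0+1>=1)=1 G1=G2|G0=1|1=1 G2=G4|G1=1|0=1 G3=G4&G3=1&0=0 G4=G1|G2=0|1=1 -> 11101
Step 5: G0=(1+1>=1)=1 G1=G2|G0=1|1=1 G2=G4|G1=1|1=1 G3=G4&G3=1&0=0 G4=G1|G2=1|1=1 -> 11101
Step 6: G0=(1+1>=1)=1 G1=G2|G0=1|1=1 G2=G4|G1=1|1=1 G3=G4&G3=1&0=0 G4=G1|G2=1|1=1 -> 11101

11101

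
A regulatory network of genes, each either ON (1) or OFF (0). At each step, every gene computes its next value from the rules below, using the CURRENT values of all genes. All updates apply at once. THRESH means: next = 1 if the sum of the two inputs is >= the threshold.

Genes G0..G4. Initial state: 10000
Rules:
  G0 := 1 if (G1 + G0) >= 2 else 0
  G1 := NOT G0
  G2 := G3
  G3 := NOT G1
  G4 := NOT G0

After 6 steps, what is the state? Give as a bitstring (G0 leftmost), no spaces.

Step 1: G0=(0+1>=2)=0 G1=NOT G0=NOT 1=0 G2=G3=0 G3=NOT G1=NOT 0=1 G4=NOT G0=NOT 1=0 -> 00010
Step 2: G0=(0+0>=2)=0 G1=NOT G0=NOT 0=1 G2=G3=1 G3=NOT G1=NOT 0=1 G4=NOT G0=NOT 0=1 -> 01111
Step 3: G0=(1+0>=2)=0 G1=NOT G0=NOT 0=1 G2=G3=1 G3=NOT G1=NOT 1=0 G4=NOT G0=NOT 0=1 -> 01101
Step 4: G0=(1+0>=2)=0 G1=NOT G0=NOT 0=1 G2=G3=0 G3=NOT G1=NOT 1=0 G4=NOT G0=NOT 0=1 -> 01001
Step 5: G0=(1+0>=2)=0 G1=NOT G0=NOT 0=1 G2=G3=0 G3=NOT G1=NOT 1=0 G4=NOT G0=NOT 0=1 -> 01001
Step 6: G0=(1+0>=2)=0 G1=NOT G0=NOT 0=1 G2=G3=0 G3=NOT G1=NOT 1=0 G4=NOT G0=NOT 0=1 -> 01001

01001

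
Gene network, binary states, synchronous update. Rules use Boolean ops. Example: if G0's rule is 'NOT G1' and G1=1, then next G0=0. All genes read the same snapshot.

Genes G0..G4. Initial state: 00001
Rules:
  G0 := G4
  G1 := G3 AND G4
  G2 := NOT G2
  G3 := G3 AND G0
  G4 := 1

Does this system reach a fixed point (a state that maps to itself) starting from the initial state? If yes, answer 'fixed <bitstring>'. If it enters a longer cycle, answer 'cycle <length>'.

Answer: cycle 2

Derivation:
Step 0: 00001
Step 1: G0=G4=1 G1=G3&G4=0&1=0 G2=NOT G2=NOT 0=1 G3=G3&G0=0&0=0 G4=1(const) -> 10101
Step 2: G0=G4=1 G1=G3&G4=0&1=0 G2=NOT G2=NOT 1=0 G3=G3&G0=0&1=0 G4=1(const) -> 10001
Step 3: G0=G4=1 G1=G3&G4=0&1=0 G2=NOT G2=NOT 0=1 G3=G3&G0=0&1=0 G4=1(const) -> 10101
Cycle of length 2 starting at step 1 -> no fixed point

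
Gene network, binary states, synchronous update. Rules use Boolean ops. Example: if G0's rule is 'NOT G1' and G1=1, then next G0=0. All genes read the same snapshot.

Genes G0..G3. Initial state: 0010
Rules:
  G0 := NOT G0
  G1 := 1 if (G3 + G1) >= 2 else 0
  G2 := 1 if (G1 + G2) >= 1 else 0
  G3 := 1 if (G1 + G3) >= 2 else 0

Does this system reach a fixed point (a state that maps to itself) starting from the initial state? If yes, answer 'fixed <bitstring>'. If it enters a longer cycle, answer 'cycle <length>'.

Step 0: 0010
Step 1: G0=NOT G0=NOT 0=1 G1=(0+0>=2)=0 G2=(0+1>=1)=1 G3=(0+0>=2)=0 -> 1010
Step 2: G0=NOT G0=NOT 1=0 G1=(0+0>=2)=0 G2=(0+1>=1)=1 G3=(0+0>=2)=0 -> 0010
Cycle of length 2 starting at step 0 -> no fixed point

Answer: cycle 2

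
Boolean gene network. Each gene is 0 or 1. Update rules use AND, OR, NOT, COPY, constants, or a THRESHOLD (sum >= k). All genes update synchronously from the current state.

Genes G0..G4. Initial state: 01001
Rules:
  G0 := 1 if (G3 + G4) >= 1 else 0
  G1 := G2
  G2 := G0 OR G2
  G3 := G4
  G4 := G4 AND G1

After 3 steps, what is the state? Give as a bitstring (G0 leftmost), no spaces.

Step 1: G0=(0+1>=1)=1 G1=G2=0 G2=G0|G2=0|0=0 G3=G4=1 G4=G4&G1=1&1=1 -> 10011
Step 2: G0=(1+1>=1)=1 G1=G2=0 G2=G0|G2=1|0=1 G3=G4=1 G4=G4&G1=1&0=0 -> 10110
Step 3: G0=(1+0>=1)=1 G1=G2=1 G2=G0|G2=1|1=1 G3=G4=0 G4=G4&G1=0&0=0 -> 11100

11100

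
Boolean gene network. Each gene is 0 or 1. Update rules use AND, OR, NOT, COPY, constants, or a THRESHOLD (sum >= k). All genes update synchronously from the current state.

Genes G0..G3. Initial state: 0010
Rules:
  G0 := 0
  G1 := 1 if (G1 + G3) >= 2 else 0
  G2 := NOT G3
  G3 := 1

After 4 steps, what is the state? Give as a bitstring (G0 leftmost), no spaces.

Step 1: G0=0(const) G1=(0+0>=2)=0 G2=NOT G3=NOT 0=1 G3=1(const) -> 0011
Step 2: G0=0(const) G1=(0+1>=2)=0 G2=NOT G3=NOT 1=0 G3=1(const) -> 0001
Step 3: G0=0(const) G1=(0+1>=2)=0 G2=NOT G3=NOT 1=0 G3=1(const) -> 0001
Step 4: G0=0(const) G1=(0+1>=2)=0 G2=NOT G3=NOT 1=0 G3=1(const) -> 0001

0001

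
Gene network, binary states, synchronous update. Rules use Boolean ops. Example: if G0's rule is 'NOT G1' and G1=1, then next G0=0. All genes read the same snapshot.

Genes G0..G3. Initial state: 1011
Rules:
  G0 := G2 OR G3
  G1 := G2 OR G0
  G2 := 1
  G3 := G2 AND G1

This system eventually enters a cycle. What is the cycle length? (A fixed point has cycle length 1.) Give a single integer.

Step 0: 1011
Step 1: G0=G2|G3=1|1=1 G1=G2|G0=1|1=1 G2=1(const) G3=G2&G1=1&0=0 -> 1110
Step 2: G0=G2|G3=1|0=1 G1=G2|G0=1|1=1 G2=1(const) G3=G2&G1=1&1=1 -> 1111
Step 3: G0=G2|G3=1|1=1 G1=G2|G0=1|1=1 G2=1(const) G3=G2&G1=1&1=1 -> 1111
State from step 3 equals state from step 2 -> cycle length 1

Answer: 1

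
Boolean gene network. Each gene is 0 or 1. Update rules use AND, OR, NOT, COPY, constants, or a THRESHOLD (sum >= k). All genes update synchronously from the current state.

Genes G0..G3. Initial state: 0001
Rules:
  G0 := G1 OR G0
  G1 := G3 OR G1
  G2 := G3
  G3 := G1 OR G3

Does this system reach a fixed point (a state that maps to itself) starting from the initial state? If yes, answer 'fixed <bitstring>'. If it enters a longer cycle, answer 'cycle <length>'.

Step 0: 0001
Step 1: G0=G1|G0=0|0=0 G1=G3|G1=1|0=1 G2=G3=1 G3=G1|G3=0|1=1 -> 0111
Step 2: G0=G1|G0=1|0=1 G1=G3|G1=1|1=1 G2=G3=1 G3=G1|G3=1|1=1 -> 1111
Step 3: G0=G1|G0=1|1=1 G1=G3|G1=1|1=1 G2=G3=1 G3=G1|G3=1|1=1 -> 1111
Fixed point reached at step 2: 1111

Answer: fixed 1111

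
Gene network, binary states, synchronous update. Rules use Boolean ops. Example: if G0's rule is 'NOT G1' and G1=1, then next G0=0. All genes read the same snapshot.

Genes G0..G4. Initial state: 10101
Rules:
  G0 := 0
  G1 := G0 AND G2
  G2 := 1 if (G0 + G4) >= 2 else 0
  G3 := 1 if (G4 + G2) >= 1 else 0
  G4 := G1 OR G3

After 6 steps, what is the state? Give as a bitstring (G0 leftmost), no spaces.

Step 1: G0=0(const) G1=G0&G2=1&1=1 G2=(1+1>=2)=1 G3=(1+1>=1)=1 G4=G1|G3=0|0=0 -> 01110
Step 2: G0=0(const) G1=G0&G2=0&1=0 G2=(0+0>=2)=0 G3=(0+1>=1)=1 G4=G1|G3=1|1=1 -> 00011
Step 3: G0=0(const) G1=G0&G2=0&0=0 G2=(0+1>=2)=0 G3=(1+0>=1)=1 G4=G1|G3=0|1=1 -> 00011
Step 4: G0=0(const) G1=G0&G2=0&0=0 G2=(0+1>=2)=0 G3=(1+0>=1)=1 G4=G1|G3=0|1=1 -> 00011
Step 5: G0=0(const) G1=G0&G2=0&0=0 G2=(0+1>=2)=0 G3=(1+0>=1)=1 G4=G1|G3=0|1=1 -> 00011
Step 6: G0=0(const) G1=G0&G2=0&0=0 G2=(0+1>=2)=0 G3=(1+0>=1)=1 G4=G1|G3=0|1=1 -> 00011

00011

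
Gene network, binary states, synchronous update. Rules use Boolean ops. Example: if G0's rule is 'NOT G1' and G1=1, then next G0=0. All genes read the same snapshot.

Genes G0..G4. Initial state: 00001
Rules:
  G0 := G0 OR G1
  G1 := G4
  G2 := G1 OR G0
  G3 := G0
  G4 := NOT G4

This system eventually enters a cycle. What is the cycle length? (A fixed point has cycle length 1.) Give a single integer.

Answer: 2

Derivation:
Step 0: 00001
Step 1: G0=G0|G1=0|0=0 G1=G4=1 G2=G1|G0=0|0=0 G3=G0=0 G4=NOT G4=NOT 1=0 -> 01000
Step 2: G0=G0|G1=0|1=1 G1=G4=0 G2=G1|G0=1|0=1 G3=G0=0 G4=NOT G4=NOT 0=1 -> 10101
Step 3: G0=G0|G1=1|0=1 G1=G4=1 G2=G1|G0=0|1=1 G3=G0=1 G4=NOT G4=NOT 1=0 -> 11110
Step 4: G0=G0|G1=1|1=1 G1=G4=0 G2=G1|G0=1|1=1 G3=G0=1 G4=NOT G4=NOT 0=1 -> 10111
Step 5: G0=G0|G1=1|0=1 G1=G4=1 G2=G1|G0=0|1=1 G3=G0=1 G4=NOT G4=NOT 1=0 -> 11110
State from step 5 equals state from step 3 -> cycle length 2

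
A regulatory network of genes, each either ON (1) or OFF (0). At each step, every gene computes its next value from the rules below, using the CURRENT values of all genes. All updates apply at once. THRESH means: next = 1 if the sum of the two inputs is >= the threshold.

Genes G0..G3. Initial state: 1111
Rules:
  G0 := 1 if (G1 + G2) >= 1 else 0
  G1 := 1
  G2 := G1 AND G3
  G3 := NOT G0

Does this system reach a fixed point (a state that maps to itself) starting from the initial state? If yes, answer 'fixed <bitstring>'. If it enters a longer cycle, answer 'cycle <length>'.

Answer: fixed 1100

Derivation:
Step 0: 1111
Step 1: G0=(1+1>=1)=1 G1=1(const) G2=G1&G3=1&1=1 G3=NOT G0=NOT 1=0 -> 1110
Step 2: G0=(1+1>=1)=1 G1=1(const) G2=G1&G3=1&0=0 G3=NOT G0=NOT 1=0 -> 1100
Step 3: G0=(1+0>=1)=1 G1=1(const) G2=G1&G3=1&0=0 G3=NOT G0=NOT 1=0 -> 1100
Fixed point reached at step 2: 1100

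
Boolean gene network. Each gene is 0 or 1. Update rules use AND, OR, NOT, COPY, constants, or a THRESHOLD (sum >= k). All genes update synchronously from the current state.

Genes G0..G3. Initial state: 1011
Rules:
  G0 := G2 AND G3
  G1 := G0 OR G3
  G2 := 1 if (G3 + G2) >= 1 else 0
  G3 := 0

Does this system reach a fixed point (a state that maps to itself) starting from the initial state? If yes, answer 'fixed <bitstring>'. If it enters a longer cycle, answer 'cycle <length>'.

Answer: fixed 0010

Derivation:
Step 0: 1011
Step 1: G0=G2&G3=1&1=1 G1=G0|G3=1|1=1 G2=(1+1>=1)=1 G3=0(const) -> 1110
Step 2: G0=G2&G3=1&0=0 G1=G0|G3=1|0=1 G2=(0+1>=1)=1 G3=0(const) -> 0110
Step 3: G0=G2&G3=1&0=0 G1=G0|G3=0|0=0 G2=(0+1>=1)=1 G3=0(const) -> 0010
Step 4: G0=G2&G3=1&0=0 G1=G0|G3=0|0=0 G2=(0+1>=1)=1 G3=0(const) -> 0010
Fixed point reached at step 3: 0010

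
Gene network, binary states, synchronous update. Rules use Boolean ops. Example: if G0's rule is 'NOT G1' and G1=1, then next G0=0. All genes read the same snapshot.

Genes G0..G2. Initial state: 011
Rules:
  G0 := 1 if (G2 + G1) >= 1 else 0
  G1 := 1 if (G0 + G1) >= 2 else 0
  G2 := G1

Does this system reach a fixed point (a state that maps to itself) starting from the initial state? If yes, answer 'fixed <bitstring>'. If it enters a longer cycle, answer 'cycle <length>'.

Answer: fixed 000

Derivation:
Step 0: 011
Step 1: G0=(1+1>=1)=1 G1=(0+1>=2)=0 G2=G1=1 -> 101
Step 2: G0=(1+0>=1)=1 G1=(1+0>=2)=0 G2=G1=0 -> 100
Step 3: G0=(0+0>=1)=0 G1=(1+0>=2)=0 G2=G1=0 -> 000
Step 4: G0=(0+0>=1)=0 G1=(0+0>=2)=0 G2=G1=0 -> 000
Fixed point reached at step 3: 000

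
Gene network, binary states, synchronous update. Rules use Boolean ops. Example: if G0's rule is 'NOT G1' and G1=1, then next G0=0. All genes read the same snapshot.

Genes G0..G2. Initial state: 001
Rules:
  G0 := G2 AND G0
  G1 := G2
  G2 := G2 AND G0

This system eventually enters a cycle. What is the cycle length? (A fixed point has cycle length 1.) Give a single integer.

Step 0: 001
Step 1: G0=G2&G0=1&0=0 G1=G2=1 G2=G2&G0=1&0=0 -> 010
Step 2: G0=G2&G0=0&0=0 G1=G2=0 G2=G2&G0=0&0=0 -> 000
Step 3: G0=G2&G0=0&0=0 G1=G2=0 G2=G2&G0=0&0=0 -> 000
State from step 3 equals state from step 2 -> cycle length 1

Answer: 1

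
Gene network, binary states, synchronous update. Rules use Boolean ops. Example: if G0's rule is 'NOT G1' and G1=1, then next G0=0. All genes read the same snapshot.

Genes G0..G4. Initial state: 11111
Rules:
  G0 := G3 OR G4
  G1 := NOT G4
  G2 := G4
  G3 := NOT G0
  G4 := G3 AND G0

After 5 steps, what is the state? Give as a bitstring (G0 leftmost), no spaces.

Step 1: G0=G3|G4=1|1=1 G1=NOT G4=NOT 1=0 G2=G4=1 G3=NOT G0=NOT 1=0 G4=G3&G0=1&1=1 -> 10101
Step 2: G0=G3|G4=0|1=1 G1=NOT G4=NOT 1=0 G2=G4=1 G3=NOT G0=NOT 1=0 G4=G3&G0=0&1=0 -> 10100
Step 3: G0=G3|G4=0|0=0 G1=NOT G4=NOT 0=1 G2=G4=0 G3=NOT G0=NOT 1=0 G4=G3&G0=0&1=0 -> 01000
Step 4: G0=G3|G4=0|0=0 G1=NOT G4=NOT 0=1 G2=G4=0 G3=NOT G0=NOT 0=1 G4=G3&G0=0&0=0 -> 01010
Step 5: G0=G3|G4=1|0=1 G1=NOT G4=NOT 0=1 G2=G4=0 G3=NOT G0=NOT 0=1 G4=G3&G0=1&0=0 -> 11010

11010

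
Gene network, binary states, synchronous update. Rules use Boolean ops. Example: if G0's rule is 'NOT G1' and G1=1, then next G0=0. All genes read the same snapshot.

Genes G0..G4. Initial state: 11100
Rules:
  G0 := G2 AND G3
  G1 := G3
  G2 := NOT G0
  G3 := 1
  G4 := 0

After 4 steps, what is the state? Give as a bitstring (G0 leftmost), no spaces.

Step 1: G0=G2&G3=1&0=0 G1=G3=0 G2=NOT G0=NOT 1=0 G3=1(const) G4=0(const) -> 00010
Step 2: G0=G2&G3=0&1=0 G1=G3=1 G2=NOT G0=NOT 0=1 G3=1(const) G4=0(const) -> 01110
Step 3: G0=G2&G3=1&1=1 G1=G3=1 G2=NOT G0=NOT 0=1 G3=1(const) G4=0(const) -> 11110
Step 4: G0=G2&G3=1&1=1 G1=G3=1 G2=NOT G0=NOT 1=0 G3=1(const) G4=0(const) -> 11010

11010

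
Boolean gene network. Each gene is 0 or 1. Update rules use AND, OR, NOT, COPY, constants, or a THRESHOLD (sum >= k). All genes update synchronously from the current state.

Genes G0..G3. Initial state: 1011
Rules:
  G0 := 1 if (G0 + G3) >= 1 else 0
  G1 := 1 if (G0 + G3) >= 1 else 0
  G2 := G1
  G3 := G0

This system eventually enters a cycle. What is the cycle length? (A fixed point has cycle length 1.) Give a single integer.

Answer: 1

Derivation:
Step 0: 1011
Step 1: G0=(1+1>=1)=1 G1=(1+1>=1)=1 G2=G1=0 G3=G0=1 -> 1101
Step 2: G0=(1+1>=1)=1 G1=(1+1>=1)=1 G2=G1=1 G3=G0=1 -> 1111
Step 3: G0=(1+1>=1)=1 G1=(1+1>=1)=1 G2=G1=1 G3=G0=1 -> 1111
State from step 3 equals state from step 2 -> cycle length 1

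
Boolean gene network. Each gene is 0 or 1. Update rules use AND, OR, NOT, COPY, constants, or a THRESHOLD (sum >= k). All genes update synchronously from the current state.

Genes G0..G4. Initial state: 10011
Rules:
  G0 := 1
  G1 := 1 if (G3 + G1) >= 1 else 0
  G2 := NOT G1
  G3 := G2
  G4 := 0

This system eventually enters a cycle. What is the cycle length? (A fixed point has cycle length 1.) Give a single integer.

Answer: 1

Derivation:
Step 0: 10011
Step 1: G0=1(const) G1=(1+0>=1)=1 G2=NOT G1=NOT 0=1 G3=G2=0 G4=0(const) -> 11100
Step 2: G0=1(const) G1=(0+1>=1)=1 G2=NOT G1=NOT 1=0 G3=G2=1 G4=0(const) -> 11010
Step 3: G0=1(const) G1=(1+1>=1)=1 G2=NOT G1=NOT 1=0 G3=G2=0 G4=0(const) -> 11000
Step 4: G0=1(const) G1=(0+1>=1)=1 G2=NOT G1=NOT 1=0 G3=G2=0 G4=0(const) -> 11000
State from step 4 equals state from step 3 -> cycle length 1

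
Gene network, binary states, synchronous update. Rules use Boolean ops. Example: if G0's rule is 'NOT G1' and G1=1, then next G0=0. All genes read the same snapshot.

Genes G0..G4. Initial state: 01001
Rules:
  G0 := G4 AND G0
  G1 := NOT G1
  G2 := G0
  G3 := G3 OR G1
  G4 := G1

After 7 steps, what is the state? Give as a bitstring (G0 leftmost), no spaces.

Step 1: G0=G4&G0=1&0=0 G1=NOT G1=NOT 1=0 G2=G0=0 G3=G3|G1=0|1=1 G4=G1=1 -> 00011
Step 2: G0=G4&G0=1&0=0 G1=NOT G1=NOT 0=1 G2=G0=0 G3=G3|G1=1|0=1 G4=G1=0 -> 01010
Step 3: G0=G4&G0=0&0=0 G1=NOT G1=NOT 1=0 G2=G0=0 G3=G3|G1=1|1=1 G4=G1=1 -> 00011
Step 4: G0=G4&G0=1&0=0 G1=NOT G1=NOT 0=1 G2=G0=0 G3=G3|G1=1|0=1 G4=G1=0 -> 01010
Step 5: G0=G4&G0=0&0=0 G1=NOT G1=NOT 1=0 G2=G0=0 G3=G3|G1=1|1=1 G4=G1=1 -> 00011
Step 6: G0=G4&G0=1&0=0 G1=NOT G1=NOT 0=1 G2=G0=0 G3=G3|G1=1|0=1 G4=G1=0 -> 01010
Step 7: G0=G4&G0=0&0=0 G1=NOT G1=NOT 1=0 G2=G0=0 G3=G3|G1=1|1=1 G4=G1=1 -> 00011

00011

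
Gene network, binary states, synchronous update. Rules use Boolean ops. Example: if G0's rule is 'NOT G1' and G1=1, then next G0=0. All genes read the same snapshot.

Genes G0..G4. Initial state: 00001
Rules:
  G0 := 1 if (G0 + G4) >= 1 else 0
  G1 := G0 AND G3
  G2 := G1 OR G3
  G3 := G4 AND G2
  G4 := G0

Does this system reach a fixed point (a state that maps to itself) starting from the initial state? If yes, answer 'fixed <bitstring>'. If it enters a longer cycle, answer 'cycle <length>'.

Answer: fixed 10001

Derivation:
Step 0: 00001
Step 1: G0=(0+1>=1)=1 G1=G0&G3=0&0=0 G2=G1|G3=0|0=0 G3=G4&G2=1&0=0 G4=G0=0 -> 10000
Step 2: G0=(1+0>=1)=1 G1=G0&G3=1&0=0 G2=G1|G3=0|0=0 G3=G4&G2=0&0=0 G4=G0=1 -> 10001
Step 3: G0=(1+1>=1)=1 G1=G0&G3=1&0=0 G2=G1|G3=0|0=0 G3=G4&G2=1&0=0 G4=G0=1 -> 10001
Fixed point reached at step 2: 10001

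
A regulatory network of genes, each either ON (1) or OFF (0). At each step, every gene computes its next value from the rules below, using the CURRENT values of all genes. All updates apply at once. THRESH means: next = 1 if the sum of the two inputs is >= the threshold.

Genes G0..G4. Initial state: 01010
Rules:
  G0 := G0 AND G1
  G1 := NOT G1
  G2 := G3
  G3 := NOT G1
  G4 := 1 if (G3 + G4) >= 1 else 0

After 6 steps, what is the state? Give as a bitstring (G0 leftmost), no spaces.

Step 1: G0=G0&G1=0&1=0 G1=NOT G1=NOT 1=0 G2=G3=1 G3=NOT G1=NOT 1=0 G4=(1+0>=1)=1 -> 00101
Step 2: G0=G0&G1=0&0=0 G1=NOT G1=NOT 0=1 G2=G3=0 G3=NOT G1=NOT 0=1 G4=(0+1>=1)=1 -> 01011
Step 3: G0=G0&G1=0&1=0 G1=NOT G1=NOT 1=0 G2=G3=1 G3=NOT G1=NOT 1=0 G4=(1+1>=1)=1 -> 00101
Step 4: G0=G0&G1=0&0=0 G1=NOT G1=NOT 0=1 G2=G3=0 G3=NOT G1=NOT 0=1 G4=(0+1>=1)=1 -> 01011
Step 5: G0=G0&G1=0&1=0 G1=NOT G1=NOT 1=0 G2=G3=1 G3=NOT G1=NOT 1=0 G4=(1+1>=1)=1 -> 00101
Step 6: G0=G0&G1=0&0=0 G1=NOT G1=NOT 0=1 G2=G3=0 G3=NOT G1=NOT 0=1 G4=(0+1>=1)=1 -> 01011

01011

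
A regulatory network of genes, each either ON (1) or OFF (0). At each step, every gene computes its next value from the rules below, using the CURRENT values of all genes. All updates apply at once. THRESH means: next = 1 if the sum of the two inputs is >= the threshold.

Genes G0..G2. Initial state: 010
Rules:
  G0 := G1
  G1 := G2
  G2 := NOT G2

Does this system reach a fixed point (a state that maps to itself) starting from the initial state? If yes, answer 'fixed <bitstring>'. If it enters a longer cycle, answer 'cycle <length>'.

Step 0: 010
Step 1: G0=G1=1 G1=G2=0 G2=NOT G2=NOT 0=1 -> 101
Step 2: G0=G1=0 G1=G2=1 G2=NOT G2=NOT 1=0 -> 010
Cycle of length 2 starting at step 0 -> no fixed point

Answer: cycle 2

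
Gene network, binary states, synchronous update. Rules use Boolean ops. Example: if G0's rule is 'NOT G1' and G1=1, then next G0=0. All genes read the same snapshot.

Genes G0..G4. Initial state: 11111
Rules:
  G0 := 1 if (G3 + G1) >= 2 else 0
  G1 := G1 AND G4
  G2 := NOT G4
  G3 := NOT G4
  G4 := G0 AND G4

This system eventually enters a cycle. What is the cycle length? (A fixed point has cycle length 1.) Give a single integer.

Step 0: 11111
Step 1: G0=(1+1>=2)=1 G1=G1&G4=1&1=1 G2=NOT G4=NOT 1=0 G3=NOT G4=NOT 1=0 G4=G0&G4=1&1=1 -> 11001
Step 2: G0=(0+1>=2)=0 G1=G1&G4=1&1=1 G2=NOT G4=NOT 1=0 G3=NOT G4=NOT 1=0 G4=G0&G4=1&1=1 -> 01001
Step 3: G0=(0+1>=2)=0 G1=G1&G4=1&1=1 G2=NOT G4=NOT 1=0 G3=NOT G4=NOT 1=0 G4=G0&G4=0&1=0 -> 01000
Step 4: G0=(0+1>=2)=0 G1=G1&G4=1&0=0 G2=NOT G4=NOT 0=1 G3=NOT G4=NOT 0=1 G4=G0&G4=0&0=0 -> 00110
Step 5: G0=(1+0>=2)=0 G1=G1&G4=0&0=0 G2=NOT G4=NOT 0=1 G3=NOT G4=NOT 0=1 G4=G0&G4=0&0=0 -> 00110
State from step 5 equals state from step 4 -> cycle length 1

Answer: 1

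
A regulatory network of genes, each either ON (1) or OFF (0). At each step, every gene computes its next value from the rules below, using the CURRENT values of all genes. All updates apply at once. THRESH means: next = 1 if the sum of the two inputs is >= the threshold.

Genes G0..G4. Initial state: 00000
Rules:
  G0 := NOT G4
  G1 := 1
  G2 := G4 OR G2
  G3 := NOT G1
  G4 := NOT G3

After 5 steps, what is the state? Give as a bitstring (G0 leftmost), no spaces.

Step 1: G0=NOT G4=NOT 0=1 G1=1(const) G2=G4|G2=0|0=0 G3=NOT G1=NOT 0=1 G4=NOT G3=NOT 0=1 -> 11011
Step 2: G0=NOT G4=NOT 1=0 G1=1(const) G2=G4|G2=1|0=1 G3=NOT G1=NOT 1=0 G4=NOT G3=NOT 1=0 -> 01100
Step 3: G0=NOT G4=NOT 0=1 G1=1(const) G2=G4|G2=0|1=1 G3=NOT G1=NOT 1=0 G4=NOT G3=NOT 0=1 -> 11101
Step 4: G0=NOT G4=NOT 1=0 G1=1(const) G2=G4|G2=1|1=1 G3=NOT G1=NOT 1=0 G4=NOT G3=NOT 0=1 -> 01101
Step 5: G0=NOT G4=NOT 1=0 G1=1(const) G2=G4|G2=1|1=1 G3=NOT G1=NOT 1=0 G4=NOT G3=NOT 0=1 -> 01101

01101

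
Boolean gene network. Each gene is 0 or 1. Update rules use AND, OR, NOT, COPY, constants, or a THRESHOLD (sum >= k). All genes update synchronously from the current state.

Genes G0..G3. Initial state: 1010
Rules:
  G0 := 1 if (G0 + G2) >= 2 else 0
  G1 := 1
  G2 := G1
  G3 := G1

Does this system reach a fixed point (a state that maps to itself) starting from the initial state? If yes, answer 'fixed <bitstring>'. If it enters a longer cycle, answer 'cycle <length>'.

Step 0: 1010
Step 1: G0=(1+1>=2)=1 G1=1(const) G2=G1=0 G3=G1=0 -> 1100
Step 2: G0=(1+0>=2)=0 G1=1(const) G2=G1=1 G3=G1=1 -> 0111
Step 3: G0=(0+1>=2)=0 G1=1(const) G2=G1=1 G3=G1=1 -> 0111
Fixed point reached at step 2: 0111

Answer: fixed 0111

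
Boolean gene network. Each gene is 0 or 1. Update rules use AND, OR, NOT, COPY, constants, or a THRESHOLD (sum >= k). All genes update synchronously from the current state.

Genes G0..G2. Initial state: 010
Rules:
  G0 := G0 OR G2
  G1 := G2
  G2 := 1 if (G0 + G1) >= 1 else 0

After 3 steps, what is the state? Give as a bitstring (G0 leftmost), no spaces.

Step 1: G0=G0|G2=0|0=0 G1=G2=0 G2=(0+1>=1)=1 -> 001
Step 2: G0=G0|G2=0|1=1 G1=G2=1 G2=(0+0>=1)=0 -> 110
Step 3: G0=G0|G2=1|0=1 G1=G2=0 G2=(1+1>=1)=1 -> 101

101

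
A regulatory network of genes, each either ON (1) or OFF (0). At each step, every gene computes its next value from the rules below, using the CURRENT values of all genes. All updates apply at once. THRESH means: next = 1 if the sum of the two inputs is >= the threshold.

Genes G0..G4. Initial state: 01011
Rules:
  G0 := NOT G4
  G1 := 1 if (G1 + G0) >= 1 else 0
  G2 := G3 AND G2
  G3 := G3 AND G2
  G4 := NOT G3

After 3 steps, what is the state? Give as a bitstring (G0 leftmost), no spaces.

Step 1: G0=NOT G4=NOT 1=0 G1=(1+0>=1)=1 G2=G3&G2=1&0=0 G3=G3&G2=1&0=0 G4=NOT G3=NOT 1=0 -> 01000
Step 2: G0=NOT G4=NOT 0=1 G1=(1+0>=1)=1 G2=G3&G2=0&0=0 G3=G3&G2=0&0=0 G4=NOT G3=NOT 0=1 -> 11001
Step 3: G0=NOT G4=NOT 1=0 G1=(1+1>=1)=1 G2=G3&G2=0&0=0 G3=G3&G2=0&0=0 G4=NOT G3=NOT 0=1 -> 01001

01001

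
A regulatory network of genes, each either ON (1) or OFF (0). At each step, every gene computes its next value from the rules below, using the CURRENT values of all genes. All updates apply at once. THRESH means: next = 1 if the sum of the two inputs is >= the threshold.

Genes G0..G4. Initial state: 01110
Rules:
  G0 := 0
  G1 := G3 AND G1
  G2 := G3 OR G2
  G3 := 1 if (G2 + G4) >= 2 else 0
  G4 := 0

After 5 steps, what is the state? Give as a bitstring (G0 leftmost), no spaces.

Step 1: G0=0(const) G1=G3&G1=1&1=1 G2=G3|G2=1|1=1 G3=(1+0>=2)=0 G4=0(const) -> 01100
Step 2: G0=0(const) G1=G3&G1=0&1=0 G2=G3|G2=0|1=1 G3=(1+0>=2)=0 G4=0(const) -> 00100
Step 3: G0=0(const) G1=G3&G1=0&0=0 G2=G3|G2=0|1=1 G3=(1+0>=2)=0 G4=0(const) -> 00100
Step 4: G0=0(const) G1=G3&G1=0&0=0 G2=G3|G2=0|1=1 G3=(1+0>=2)=0 G4=0(const) -> 00100
Step 5: G0=0(const) G1=G3&G1=0&0=0 G2=G3|G2=0|1=1 G3=(1+0>=2)=0 G4=0(const) -> 00100

00100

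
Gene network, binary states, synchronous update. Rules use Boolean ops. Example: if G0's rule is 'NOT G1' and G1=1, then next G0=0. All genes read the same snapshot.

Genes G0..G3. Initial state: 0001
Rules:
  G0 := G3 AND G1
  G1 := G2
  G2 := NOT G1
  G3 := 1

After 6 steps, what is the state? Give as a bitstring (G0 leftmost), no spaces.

Step 1: G0=G3&G1=1&0=0 G1=G2=0 G2=NOT G1=NOT 0=1 G3=1(const) -> 0011
Step 2: G0=G3&G1=1&0=0 G1=G2=1 G2=NOT G1=NOT 0=1 G3=1(const) -> 0111
Step 3: G0=G3&G1=1&1=1 G1=G2=1 G2=NOT G1=NOT 1=0 G3=1(const) -> 1101
Step 4: G0=G3&G1=1&1=1 G1=G2=0 G2=NOT G1=NOT 1=0 G3=1(const) -> 1001
Step 5: G0=G3&G1=1&0=0 G1=G2=0 G2=NOT G1=NOT 0=1 G3=1(const) -> 0011
Step 6: G0=G3&G1=1&0=0 G1=G2=1 G2=NOT G1=NOT 0=1 G3=1(const) -> 0111

0111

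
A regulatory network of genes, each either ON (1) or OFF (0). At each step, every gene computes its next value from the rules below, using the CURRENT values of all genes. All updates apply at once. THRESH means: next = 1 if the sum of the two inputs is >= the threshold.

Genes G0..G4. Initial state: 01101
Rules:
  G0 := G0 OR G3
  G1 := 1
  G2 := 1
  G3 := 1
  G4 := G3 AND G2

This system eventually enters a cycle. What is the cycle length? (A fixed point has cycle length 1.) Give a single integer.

Answer: 1

Derivation:
Step 0: 01101
Step 1: G0=G0|G3=0|0=0 G1=1(const) G2=1(const) G3=1(const) G4=G3&G2=0&1=0 -> 01110
Step 2: G0=G0|G3=0|1=1 G1=1(const) G2=1(const) G3=1(const) G4=G3&G2=1&1=1 -> 11111
Step 3: G0=G0|G3=1|1=1 G1=1(const) G2=1(const) G3=1(const) G4=G3&G2=1&1=1 -> 11111
State from step 3 equals state from step 2 -> cycle length 1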